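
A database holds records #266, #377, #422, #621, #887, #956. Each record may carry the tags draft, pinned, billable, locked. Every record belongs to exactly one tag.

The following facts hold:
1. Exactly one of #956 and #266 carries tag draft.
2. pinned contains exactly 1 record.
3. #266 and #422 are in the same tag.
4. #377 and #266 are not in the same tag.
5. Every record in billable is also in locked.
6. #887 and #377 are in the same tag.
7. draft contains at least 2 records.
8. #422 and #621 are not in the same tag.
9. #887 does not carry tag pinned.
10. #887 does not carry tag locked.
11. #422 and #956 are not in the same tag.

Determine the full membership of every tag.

From (9): #887 ∉ pinned.
From (10): #887 ∉ locked.
(5) contrapositive: #887 ∉ billable.
(6): #377 matches #887: #377 ∉ pinned.
(6): #377 matches #887: #377 ∉ billable.
(6): #377 matches #887: #377 ∉ locked.
Only one tag left: #377 ∈ draft.
Only one tag left: #887 ∈ draft.
(4): #266 ∉ draft.
(1) (exactly one): #956 ∈ draft.
(3): #422 matches #266: #422 ∉ draft.
Suppose #266 ∈ pinned: no assignment then satisfies all the clues, so #266 ∉ pinned.

draft = {#377, #887, #956}; pinned = {#621}; billable = {}; locked = {#266, #422}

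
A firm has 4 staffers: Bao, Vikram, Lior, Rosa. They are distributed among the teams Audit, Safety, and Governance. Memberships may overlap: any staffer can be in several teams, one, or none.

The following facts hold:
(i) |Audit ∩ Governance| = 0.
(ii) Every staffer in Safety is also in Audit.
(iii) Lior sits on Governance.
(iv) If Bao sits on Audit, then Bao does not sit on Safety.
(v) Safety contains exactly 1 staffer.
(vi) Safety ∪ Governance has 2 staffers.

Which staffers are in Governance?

Governance = {Lior}

From (iii): Lior ∈ Governance.
Suppose Bao ∈ Governance: no assignment then satisfies all the clues, so Bao ∉ Governance.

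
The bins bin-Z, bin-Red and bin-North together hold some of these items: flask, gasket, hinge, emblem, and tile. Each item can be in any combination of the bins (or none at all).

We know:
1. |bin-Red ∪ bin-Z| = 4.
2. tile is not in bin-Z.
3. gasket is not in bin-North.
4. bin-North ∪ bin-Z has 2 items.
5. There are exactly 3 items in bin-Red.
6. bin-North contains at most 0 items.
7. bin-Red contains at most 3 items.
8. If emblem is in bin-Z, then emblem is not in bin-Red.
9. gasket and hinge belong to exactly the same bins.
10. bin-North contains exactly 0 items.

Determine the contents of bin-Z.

From (2): tile ∉ bin-Z.
From (3): gasket ∉ bin-North.
(6): bin-North already has 0, so the rest are out.
Suppose flask ∉ bin-Z: no assignment then satisfies all the clues, so flask ∈ bin-Z.

bin-Z = {emblem, flask}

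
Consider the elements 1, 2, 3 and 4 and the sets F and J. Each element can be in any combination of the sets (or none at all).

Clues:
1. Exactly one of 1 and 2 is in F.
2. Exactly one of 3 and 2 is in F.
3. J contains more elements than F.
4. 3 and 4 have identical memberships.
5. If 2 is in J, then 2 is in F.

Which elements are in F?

F = {2}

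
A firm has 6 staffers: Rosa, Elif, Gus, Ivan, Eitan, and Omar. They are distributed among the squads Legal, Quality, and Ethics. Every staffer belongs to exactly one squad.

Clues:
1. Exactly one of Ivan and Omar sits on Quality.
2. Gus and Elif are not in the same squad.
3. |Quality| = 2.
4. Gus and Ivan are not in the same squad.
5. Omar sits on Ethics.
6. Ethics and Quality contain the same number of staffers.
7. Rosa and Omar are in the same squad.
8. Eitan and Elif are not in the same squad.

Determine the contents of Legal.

Legal = {Eitan, Gus}

From (5): Omar ∈ Ethics.
(1) (exactly one): Ivan ∈ Quality.
(4): Gus ∉ Quality.
(7): Rosa matches Omar: Rosa ∉ Legal.
(7): Rosa matches Omar: Rosa ∉ Quality.
(7): Rosa matches Omar: Rosa ∈ Ethics.
Suppose Elif ∈ Legal: no assignment then satisfies all the clues, so Elif ∉ Legal.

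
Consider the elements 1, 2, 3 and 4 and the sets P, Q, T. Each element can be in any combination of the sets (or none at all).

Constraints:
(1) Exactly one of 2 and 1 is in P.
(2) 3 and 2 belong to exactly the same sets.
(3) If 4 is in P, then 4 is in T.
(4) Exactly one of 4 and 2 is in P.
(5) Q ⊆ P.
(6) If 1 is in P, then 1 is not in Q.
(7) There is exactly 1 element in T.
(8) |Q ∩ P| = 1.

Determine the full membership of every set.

P = {1, 4}; Q = {4}; T = {4}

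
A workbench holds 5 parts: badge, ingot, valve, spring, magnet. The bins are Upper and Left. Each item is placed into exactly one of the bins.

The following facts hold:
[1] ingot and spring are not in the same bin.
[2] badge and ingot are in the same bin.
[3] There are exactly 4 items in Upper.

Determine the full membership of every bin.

Upper = {badge, ingot, magnet, valve}; Left = {spring}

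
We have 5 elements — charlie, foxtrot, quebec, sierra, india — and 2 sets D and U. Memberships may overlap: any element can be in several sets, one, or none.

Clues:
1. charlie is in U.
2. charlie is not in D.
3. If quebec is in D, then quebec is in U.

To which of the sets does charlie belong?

charlie: U

From (1): charlie ∈ U.
From (2): charlie ∉ D.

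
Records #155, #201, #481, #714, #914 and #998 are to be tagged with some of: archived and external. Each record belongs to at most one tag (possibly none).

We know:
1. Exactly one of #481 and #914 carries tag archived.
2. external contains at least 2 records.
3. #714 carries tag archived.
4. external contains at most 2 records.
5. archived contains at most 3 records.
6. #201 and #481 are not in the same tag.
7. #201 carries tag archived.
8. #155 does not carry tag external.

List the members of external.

external = {#481, #998}

From (3): #714 ∈ archived.
From (7): #201 ∈ archived.
From (8): #155 ∉ external.
(6): #481 ∉ archived.
(1) (exactly one): #914 ∈ archived.
(2): only 2 candidates remain for external, so all are in.
(5): archived already has 3, so the rest are out.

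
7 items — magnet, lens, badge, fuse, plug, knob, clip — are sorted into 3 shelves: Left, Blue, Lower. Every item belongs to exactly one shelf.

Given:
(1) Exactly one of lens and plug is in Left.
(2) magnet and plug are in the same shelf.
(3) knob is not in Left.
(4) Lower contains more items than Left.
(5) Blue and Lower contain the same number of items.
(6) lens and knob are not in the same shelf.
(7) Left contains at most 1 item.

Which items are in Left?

Left = {lens}

From (3): knob ∉ Left.
Suppose magnet ∈ Left: no assignment then satisfies all the clues, so magnet ∉ Left.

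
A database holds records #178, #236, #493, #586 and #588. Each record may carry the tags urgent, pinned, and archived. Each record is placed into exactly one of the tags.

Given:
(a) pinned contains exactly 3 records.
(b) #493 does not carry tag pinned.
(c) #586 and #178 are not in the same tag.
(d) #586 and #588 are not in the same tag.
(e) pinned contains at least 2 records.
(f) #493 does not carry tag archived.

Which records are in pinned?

pinned = {#178, #236, #588}

From (b): #493 ∉ pinned.
From (f): #493 ∉ archived.
Only one tag left: #493 ∈ urgent.
Suppose #178 ∉ pinned: no assignment then satisfies all the clues, so #178 ∈ pinned.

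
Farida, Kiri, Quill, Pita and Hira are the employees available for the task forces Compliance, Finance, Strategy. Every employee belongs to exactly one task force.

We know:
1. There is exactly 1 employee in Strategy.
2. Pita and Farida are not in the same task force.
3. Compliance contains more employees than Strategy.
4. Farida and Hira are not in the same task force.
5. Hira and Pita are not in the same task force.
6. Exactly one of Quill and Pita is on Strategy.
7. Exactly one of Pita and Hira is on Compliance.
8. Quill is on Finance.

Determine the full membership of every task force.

Compliance = {Hira, Kiri}; Finance = {Farida, Quill}; Strategy = {Pita}

From (8): Quill ∈ Finance.
(6) (exactly one): Pita ∈ Strategy.
(7) (exactly one): Hira ∈ Compliance.
(1): Strategy already has 1, so the rest are out.
(4): Farida ∉ Compliance.
Only one task force left: Farida ∈ Finance.
Suppose Kiri ∉ Compliance: no assignment then satisfies all the clues, so Kiri ∈ Compliance.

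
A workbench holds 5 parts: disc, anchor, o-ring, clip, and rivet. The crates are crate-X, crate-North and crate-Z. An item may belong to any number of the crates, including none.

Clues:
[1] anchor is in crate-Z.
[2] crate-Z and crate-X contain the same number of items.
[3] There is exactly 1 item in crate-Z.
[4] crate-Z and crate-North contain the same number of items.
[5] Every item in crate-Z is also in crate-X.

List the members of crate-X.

crate-X = {anchor}

From (1): anchor ∈ crate-Z.
(3): crate-Z already has 1, so the rest are out.
(5) with anchor ∈ crate-Z: anchor ∈ crate-X.
Suppose disc ∈ crate-X: no assignment then satisfies all the clues, so disc ∉ crate-X.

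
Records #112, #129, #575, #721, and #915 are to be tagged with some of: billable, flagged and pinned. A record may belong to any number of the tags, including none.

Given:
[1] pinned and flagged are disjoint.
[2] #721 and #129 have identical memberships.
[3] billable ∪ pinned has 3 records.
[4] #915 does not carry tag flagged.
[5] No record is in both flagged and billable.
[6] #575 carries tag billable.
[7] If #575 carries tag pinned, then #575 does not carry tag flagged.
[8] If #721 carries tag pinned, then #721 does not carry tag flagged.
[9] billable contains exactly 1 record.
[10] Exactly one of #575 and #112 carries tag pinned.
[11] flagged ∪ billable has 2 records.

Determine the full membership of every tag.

billable = {#575}; flagged = {#112}; pinned = {#129, #575, #721}

From (4): #915 ∉ flagged.
From (6): #575 ∈ billable.
(5) (disjoint): #575 ∉ flagged.
(9): billable already has 1, so the rest are out.
Suppose #112 ∉ flagged: no assignment then satisfies all the clues, so #112 ∈ flagged.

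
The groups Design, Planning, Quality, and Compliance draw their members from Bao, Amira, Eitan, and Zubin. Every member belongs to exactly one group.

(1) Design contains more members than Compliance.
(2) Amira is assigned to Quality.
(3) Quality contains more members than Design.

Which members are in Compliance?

Compliance = {}

From (2): Amira ∈ Quality.
Suppose Bao ∈ Compliance: no assignment then satisfies all the clues, so Bao ∉ Compliance.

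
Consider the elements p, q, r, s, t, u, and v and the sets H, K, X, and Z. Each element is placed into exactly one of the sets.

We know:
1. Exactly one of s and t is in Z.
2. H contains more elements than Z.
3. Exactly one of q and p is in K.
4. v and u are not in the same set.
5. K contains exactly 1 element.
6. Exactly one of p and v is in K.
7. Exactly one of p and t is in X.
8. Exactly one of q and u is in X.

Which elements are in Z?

Z = {s}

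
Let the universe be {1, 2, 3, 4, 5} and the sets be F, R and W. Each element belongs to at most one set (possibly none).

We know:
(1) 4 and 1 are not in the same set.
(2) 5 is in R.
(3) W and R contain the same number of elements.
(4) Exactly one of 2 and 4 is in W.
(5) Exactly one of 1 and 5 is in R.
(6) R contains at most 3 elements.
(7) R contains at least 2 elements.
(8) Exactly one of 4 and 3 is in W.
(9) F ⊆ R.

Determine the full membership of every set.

F = {}; R = {4, 5}; W = {2, 3}

From (2): 5 ∈ R.
(5) (exactly one): 1 ∉ R.
(9) contrapositive: 1 ∉ F.
Suppose 1 ∈ W: no assignment then satisfies all the clues, so 1 ∉ W.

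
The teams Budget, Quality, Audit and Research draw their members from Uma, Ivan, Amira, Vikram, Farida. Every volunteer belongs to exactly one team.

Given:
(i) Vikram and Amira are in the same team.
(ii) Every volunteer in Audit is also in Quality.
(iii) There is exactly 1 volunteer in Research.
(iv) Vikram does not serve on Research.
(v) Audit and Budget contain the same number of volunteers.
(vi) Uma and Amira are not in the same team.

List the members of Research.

From (iv): Vikram ∉ Research.
(i): Amira matches Vikram: Amira ∉ Research.
Suppose Uma ∉ Research: no assignment then satisfies all the clues, so Uma ∈ Research.

Research = {Uma}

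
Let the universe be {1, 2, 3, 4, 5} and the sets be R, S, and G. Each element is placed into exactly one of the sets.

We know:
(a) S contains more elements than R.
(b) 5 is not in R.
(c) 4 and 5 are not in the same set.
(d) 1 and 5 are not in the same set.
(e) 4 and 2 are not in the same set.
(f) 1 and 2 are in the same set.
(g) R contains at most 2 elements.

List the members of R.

R = {4}

From (b): 5 ∉ R.
Suppose 1 ∈ R: no assignment then satisfies all the clues, so 1 ∉ R.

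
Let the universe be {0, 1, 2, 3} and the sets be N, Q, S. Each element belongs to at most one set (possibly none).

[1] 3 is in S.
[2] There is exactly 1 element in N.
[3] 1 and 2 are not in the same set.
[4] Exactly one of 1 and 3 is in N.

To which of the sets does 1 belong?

1: N

From (1): 3 ∈ S.
(4) (exactly one): 1 ∈ N.
(2): N already has 1, so the rest are out.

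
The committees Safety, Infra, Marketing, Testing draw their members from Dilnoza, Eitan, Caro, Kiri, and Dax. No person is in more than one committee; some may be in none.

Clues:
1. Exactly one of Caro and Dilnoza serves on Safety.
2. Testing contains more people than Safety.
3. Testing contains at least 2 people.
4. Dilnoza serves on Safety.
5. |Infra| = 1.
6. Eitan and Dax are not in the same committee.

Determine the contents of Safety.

Safety = {Dilnoza}

From (4): Dilnoza ∈ Safety.
(1) (exactly one): Caro ∉ Safety.
Suppose Eitan ∈ Safety: no assignment then satisfies all the clues, so Eitan ∉ Safety.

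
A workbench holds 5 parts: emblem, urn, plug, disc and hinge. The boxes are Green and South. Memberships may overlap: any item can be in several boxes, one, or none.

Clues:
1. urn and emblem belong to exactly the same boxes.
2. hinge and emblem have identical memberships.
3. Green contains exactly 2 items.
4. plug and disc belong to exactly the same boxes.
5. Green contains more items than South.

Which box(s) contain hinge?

hinge: none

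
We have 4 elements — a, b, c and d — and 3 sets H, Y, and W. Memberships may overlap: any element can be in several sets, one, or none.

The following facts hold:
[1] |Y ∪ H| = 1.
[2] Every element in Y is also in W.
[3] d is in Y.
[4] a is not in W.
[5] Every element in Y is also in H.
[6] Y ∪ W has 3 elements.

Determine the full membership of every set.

H = {d}; Y = {d}; W = {b, c, d}

From (3): d ∈ Y.
From (4): a ∉ W.
(2) contrapositive: a ∉ Y.
(2) with d ∈ Y: d ∈ W.
(5) with d ∈ Y: d ∈ H.
Suppose a ∈ H: no assignment then satisfies all the clues, so a ∉ H.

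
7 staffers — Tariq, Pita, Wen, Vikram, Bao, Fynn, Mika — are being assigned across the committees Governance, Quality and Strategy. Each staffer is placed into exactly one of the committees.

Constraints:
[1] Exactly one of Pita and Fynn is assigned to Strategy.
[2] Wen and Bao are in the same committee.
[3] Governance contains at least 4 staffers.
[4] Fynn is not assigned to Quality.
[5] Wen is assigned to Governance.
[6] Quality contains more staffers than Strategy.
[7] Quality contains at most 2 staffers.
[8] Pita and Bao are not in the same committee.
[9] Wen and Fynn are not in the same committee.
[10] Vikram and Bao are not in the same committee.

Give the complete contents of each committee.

Governance = {Bao, Mika, Tariq, Wen}; Quality = {Pita, Vikram}; Strategy = {Fynn}

From (4): Fynn ∉ Quality.
From (5): Wen ∈ Governance.
(2): Bao matches Wen: Bao ∈ Governance.
(8): Pita ∉ Governance.
(9): Fynn ∉ Governance.
(10): Vikram ∉ Governance.
Only one committee left: Fynn ∈ Strategy.
(1) (exactly one): Pita ∉ Strategy.
(3): only 4 candidates remain for Governance, so all are in.
Only one committee left: Pita ∈ Quality.
Suppose Vikram ∉ Quality: no assignment then satisfies all the clues, so Vikram ∈ Quality.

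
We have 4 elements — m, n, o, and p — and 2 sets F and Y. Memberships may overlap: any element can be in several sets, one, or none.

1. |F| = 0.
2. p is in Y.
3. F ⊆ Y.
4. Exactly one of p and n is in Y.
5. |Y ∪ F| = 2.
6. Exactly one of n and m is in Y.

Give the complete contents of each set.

From (2): p ∈ Y.
(1): F already has 0, so the rest are out.
(4) (exactly one): n ∉ Y.
(6) (exactly one): m ∈ Y.
Suppose o ∈ Y: no assignment then satisfies all the clues, so o ∉ Y.

F = {}; Y = {m, p}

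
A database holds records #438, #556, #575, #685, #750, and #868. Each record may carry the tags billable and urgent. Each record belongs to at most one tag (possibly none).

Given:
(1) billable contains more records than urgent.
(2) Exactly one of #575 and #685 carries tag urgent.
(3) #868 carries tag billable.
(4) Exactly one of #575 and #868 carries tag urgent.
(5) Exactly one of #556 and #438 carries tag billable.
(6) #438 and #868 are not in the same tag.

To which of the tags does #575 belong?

#575: urgent

From (3): #868 ∈ billable.
(4) (exactly one): #575 ∈ urgent.
(6): #438 ∉ billable.
(2) (exactly one): #685 ∉ urgent.
(5) (exactly one): #556 ∈ billable.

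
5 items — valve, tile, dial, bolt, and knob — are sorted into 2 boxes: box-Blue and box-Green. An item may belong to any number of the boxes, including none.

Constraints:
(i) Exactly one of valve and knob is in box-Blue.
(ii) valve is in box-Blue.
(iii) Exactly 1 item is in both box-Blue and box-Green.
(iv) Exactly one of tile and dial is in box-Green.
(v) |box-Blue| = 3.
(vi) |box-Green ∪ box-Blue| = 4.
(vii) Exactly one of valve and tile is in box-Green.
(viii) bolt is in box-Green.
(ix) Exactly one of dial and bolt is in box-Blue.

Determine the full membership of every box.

box-Blue = {dial, tile, valve}; box-Green = {bolt, tile}

From (ii): valve ∈ box-Blue.
From (viii): bolt ∈ box-Green.
(i) (exactly one): knob ∉ box-Blue.
Suppose valve ∈ box-Green: no assignment then satisfies all the clues, so valve ∉ box-Green.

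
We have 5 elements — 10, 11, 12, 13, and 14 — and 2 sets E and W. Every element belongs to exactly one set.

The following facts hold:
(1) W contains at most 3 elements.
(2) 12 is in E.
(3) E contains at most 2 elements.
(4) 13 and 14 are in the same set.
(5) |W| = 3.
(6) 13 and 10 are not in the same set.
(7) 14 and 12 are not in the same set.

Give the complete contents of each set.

E = {10, 12}; W = {11, 13, 14}

From (2): 12 ∈ E.
(7): 14 ∉ E.
Only one set left: 14 ∈ W.
(4): 13 matches 14: 13 ∉ E.
(4): 13 matches 14: 13 ∈ W.
(6): 10 ∉ W.
Only one set left: 10 ∈ E.
(3): E already has 2, so the rest are out.
(5): only 3 candidates remain for W, so all are in.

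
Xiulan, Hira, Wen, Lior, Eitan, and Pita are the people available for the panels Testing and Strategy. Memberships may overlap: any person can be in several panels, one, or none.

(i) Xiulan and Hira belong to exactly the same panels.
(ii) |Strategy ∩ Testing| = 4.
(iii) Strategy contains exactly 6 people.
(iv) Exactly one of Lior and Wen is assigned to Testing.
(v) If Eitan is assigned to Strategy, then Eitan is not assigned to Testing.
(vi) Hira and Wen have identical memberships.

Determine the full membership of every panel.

Testing = {Hira, Pita, Wen, Xiulan}; Strategy = {Eitan, Hira, Lior, Pita, Wen, Xiulan}

(iii): only 6 candidates remain for Strategy, so all are in.
(v): Eitan ∉ Testing.
Suppose Xiulan ∉ Testing: no assignment then satisfies all the clues, so Xiulan ∈ Testing.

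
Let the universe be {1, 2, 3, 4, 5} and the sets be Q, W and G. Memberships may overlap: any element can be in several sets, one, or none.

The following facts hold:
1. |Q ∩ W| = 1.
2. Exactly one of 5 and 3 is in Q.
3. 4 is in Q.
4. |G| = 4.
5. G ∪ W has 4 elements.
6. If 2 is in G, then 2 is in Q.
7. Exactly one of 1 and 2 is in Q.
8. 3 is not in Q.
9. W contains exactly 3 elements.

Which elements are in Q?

Q = {2, 4, 5}

From (3): 4 ∈ Q.
From (8): 3 ∉ Q.
(2) (exactly one): 5 ∈ Q.
Suppose 1 ∈ Q: no assignment then satisfies all the clues, so 1 ∉ Q.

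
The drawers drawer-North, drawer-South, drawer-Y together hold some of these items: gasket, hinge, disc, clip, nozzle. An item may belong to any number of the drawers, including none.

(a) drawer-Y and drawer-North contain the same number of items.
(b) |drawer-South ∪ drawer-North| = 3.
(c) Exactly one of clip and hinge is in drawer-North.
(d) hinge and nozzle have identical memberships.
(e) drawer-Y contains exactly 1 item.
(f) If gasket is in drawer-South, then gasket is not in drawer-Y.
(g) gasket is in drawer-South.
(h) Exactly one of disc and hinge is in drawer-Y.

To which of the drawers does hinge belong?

hinge: none

From (g): gasket ∈ drawer-South.
(f): gasket ∉ drawer-Y.
Suppose hinge ∈ drawer-North: no assignment then satisfies all the clues, so hinge ∉ drawer-North.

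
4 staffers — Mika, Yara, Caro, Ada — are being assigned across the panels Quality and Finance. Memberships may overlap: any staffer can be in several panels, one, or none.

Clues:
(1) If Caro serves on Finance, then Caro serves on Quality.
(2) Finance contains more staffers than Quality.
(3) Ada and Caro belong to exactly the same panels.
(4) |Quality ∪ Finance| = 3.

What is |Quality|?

2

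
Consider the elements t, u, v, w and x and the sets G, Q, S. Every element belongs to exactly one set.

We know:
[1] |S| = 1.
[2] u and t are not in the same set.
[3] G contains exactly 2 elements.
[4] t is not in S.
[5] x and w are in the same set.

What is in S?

From (4): t ∉ S.
Suppose u ∉ S: no assignment then satisfies all the clues, so u ∈ S.

S = {u}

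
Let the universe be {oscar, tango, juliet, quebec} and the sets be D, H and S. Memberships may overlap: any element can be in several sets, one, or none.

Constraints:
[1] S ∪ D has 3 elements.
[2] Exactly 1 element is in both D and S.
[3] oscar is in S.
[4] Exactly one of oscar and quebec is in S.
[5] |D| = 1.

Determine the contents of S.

S = {juliet, oscar, tango}

From (3): oscar ∈ S.
(4) (exactly one): quebec ∉ S.
Suppose tango ∉ S: no assignment then satisfies all the clues, so tango ∈ S.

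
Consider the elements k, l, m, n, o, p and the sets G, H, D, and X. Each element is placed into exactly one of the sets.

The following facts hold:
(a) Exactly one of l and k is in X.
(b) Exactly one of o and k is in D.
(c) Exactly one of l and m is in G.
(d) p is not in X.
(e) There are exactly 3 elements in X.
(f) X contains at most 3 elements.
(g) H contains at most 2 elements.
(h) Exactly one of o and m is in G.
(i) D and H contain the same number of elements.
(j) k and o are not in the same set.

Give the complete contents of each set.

G = {m}; H = {p}; D = {k}; X = {l, n, o}

From (d): p ∉ X.
Suppose k ∈ G: no assignment then satisfies all the clues, so k ∉ G.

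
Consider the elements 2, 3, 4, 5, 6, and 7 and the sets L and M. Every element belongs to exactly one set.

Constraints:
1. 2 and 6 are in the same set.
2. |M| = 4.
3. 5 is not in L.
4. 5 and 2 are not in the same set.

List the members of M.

From (3): 5 ∉ L.
Only one set left: 5 ∈ M.
(4): 2 ∉ M.
Only one set left: 2 ∈ L.
(1): 6 matches 2: 6 ∈ L.
(2): only 4 candidates remain for M, so all are in.

M = {3, 4, 5, 7}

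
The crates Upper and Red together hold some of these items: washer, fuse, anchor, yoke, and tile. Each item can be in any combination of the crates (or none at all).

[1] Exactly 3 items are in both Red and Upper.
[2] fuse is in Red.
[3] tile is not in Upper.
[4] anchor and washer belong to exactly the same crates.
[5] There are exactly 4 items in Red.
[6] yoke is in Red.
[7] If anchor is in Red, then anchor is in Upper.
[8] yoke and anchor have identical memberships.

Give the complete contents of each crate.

From (2): fuse ∈ Red.
From (3): tile ∉ Upper.
From (6): yoke ∈ Red.
(8): anchor matches yoke: anchor ∈ Red.
(4): washer matches anchor: washer ∈ Red.
(5): Red already has 4, so the rest are out.
(7): anchor ∈ Upper.
(8): yoke matches anchor: yoke ∈ Upper.
(4): washer matches anchor: washer ∈ Upper.
Suppose fuse ∈ Upper: no assignment then satisfies all the clues, so fuse ∉ Upper.

Upper = {anchor, washer, yoke}; Red = {anchor, fuse, washer, yoke}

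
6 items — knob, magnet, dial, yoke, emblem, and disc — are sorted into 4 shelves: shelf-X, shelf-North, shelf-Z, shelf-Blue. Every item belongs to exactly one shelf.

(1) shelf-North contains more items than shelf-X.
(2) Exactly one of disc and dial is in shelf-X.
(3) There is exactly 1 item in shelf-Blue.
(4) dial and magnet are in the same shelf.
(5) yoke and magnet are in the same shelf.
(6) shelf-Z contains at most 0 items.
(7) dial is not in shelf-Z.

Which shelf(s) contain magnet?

magnet: shelf-North

From (7): dial ∉ shelf-Z.
(4): magnet matches dial: magnet ∉ shelf-Z.
(5): yoke matches magnet: yoke ∉ shelf-Z.
(6): shelf-Z already has 0, so the rest are out.
Suppose magnet ∈ shelf-X: no assignment then satisfies all the clues, so magnet ∉ shelf-X.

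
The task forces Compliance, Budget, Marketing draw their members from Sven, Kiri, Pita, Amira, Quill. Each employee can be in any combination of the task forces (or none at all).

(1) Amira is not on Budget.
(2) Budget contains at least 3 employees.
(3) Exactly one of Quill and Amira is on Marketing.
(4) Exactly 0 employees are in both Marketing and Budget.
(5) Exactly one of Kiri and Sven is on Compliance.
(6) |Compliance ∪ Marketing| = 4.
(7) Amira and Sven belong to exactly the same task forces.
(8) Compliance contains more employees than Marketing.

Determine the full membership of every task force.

Compliance = {Amira, Pita, Quill, Sven}; Budget = {Kiri, Pita, Quill}; Marketing = {Amira, Sven}

From (1): Amira ∉ Budget.
(7): Sven matches Amira: Sven ∉ Budget.
(2): only 3 candidates remain for Budget, so all are in.
Suppose Sven ∉ Compliance: no assignment then satisfies all the clues, so Sven ∈ Compliance.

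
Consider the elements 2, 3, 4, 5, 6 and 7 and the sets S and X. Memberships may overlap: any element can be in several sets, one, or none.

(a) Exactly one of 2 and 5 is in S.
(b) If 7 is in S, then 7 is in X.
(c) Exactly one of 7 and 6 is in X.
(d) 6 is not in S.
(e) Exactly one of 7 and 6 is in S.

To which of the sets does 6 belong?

6: none

From (d): 6 ∉ S.
(e) (exactly one): 7 ∈ S.
(b): 7 ∈ X.
(c) (exactly one): 6 ∉ X.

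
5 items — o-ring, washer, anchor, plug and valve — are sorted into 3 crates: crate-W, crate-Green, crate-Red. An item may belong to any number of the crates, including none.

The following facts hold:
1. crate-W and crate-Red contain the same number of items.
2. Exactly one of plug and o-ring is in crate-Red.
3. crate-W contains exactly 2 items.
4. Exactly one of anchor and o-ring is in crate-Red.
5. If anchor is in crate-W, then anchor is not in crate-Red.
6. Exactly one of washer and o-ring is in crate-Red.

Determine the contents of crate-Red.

crate-Red = {o-ring, valve}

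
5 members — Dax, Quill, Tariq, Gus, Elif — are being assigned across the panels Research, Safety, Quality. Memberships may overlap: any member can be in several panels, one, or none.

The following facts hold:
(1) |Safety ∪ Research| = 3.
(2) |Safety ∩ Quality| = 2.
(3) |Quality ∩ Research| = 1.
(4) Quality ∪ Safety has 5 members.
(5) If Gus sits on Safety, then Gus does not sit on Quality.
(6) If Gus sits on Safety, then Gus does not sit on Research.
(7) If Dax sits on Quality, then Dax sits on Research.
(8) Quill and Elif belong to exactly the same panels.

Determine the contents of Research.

Research = {Dax}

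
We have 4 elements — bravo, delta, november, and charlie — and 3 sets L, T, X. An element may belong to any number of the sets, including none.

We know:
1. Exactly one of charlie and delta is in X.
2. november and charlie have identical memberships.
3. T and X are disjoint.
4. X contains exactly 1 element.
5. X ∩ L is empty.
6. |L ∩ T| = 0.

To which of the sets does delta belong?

delta: X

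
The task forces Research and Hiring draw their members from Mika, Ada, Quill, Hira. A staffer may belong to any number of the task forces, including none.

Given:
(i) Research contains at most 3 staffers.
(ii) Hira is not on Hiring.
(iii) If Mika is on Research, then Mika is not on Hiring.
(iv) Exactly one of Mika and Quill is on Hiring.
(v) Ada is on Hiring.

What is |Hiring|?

2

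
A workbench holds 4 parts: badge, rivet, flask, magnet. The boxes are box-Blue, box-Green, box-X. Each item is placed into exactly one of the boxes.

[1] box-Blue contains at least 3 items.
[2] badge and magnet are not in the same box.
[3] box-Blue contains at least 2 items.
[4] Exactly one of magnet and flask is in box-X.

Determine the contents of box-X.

box-X = {magnet}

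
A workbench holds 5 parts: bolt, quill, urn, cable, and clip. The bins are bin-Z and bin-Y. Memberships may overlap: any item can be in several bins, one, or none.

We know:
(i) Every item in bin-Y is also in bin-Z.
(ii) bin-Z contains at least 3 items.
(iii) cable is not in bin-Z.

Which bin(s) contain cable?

cable: none

From (iii): cable ∉ bin-Z.
(i) contrapositive: cable ∉ bin-Y.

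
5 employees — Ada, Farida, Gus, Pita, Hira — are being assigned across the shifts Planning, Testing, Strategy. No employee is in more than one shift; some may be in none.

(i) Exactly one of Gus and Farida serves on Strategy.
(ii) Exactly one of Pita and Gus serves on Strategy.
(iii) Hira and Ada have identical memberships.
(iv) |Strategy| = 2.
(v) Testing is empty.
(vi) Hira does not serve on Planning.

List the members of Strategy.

Strategy = {Farida, Pita}

From (vi): Hira ∉ Planning.
(iii): Ada matches Hira: Ada ∉ Planning.
(v): Testing already has 0, so the rest are out.
Suppose Ada ∈ Strategy: no assignment then satisfies all the clues, so Ada ∉ Strategy.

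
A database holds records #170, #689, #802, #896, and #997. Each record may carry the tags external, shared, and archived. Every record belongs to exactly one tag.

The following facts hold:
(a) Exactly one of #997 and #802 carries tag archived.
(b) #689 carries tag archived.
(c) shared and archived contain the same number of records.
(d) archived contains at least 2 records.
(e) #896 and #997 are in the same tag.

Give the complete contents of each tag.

external = {#170}; shared = {#896, #997}; archived = {#689, #802}

From (b): #689 ∈ archived.
Suppose #170 ∉ external: no assignment then satisfies all the clues, so #170 ∈ external.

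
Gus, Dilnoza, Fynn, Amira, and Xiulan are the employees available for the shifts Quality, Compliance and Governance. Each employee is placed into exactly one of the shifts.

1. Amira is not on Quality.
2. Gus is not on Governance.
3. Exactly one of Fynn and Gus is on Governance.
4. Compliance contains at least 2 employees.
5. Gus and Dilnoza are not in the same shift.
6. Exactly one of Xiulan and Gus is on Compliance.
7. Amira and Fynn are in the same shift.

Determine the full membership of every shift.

Quality = {Gus}; Compliance = {Dilnoza, Xiulan}; Governance = {Amira, Fynn}

From (1): Amira ∉ Quality.
From (2): Gus ∉ Governance.
(3) (exactly one): Fynn ∈ Governance.
(7): Amira matches Fynn: Amira ∉ Compliance.
(7): Amira matches Fynn: Amira ∈ Governance.
Suppose Gus ∉ Quality: no assignment then satisfies all the clues, so Gus ∈ Quality.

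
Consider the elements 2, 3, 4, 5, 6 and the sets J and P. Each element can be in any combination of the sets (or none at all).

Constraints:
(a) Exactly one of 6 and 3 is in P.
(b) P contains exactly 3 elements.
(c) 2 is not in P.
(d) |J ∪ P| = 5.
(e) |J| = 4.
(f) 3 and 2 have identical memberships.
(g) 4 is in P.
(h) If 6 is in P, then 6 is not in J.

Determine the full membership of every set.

J = {2, 3, 4, 5}; P = {4, 5, 6}

From (c): 2 ∉ P.
From (g): 4 ∈ P.
(f): 3 matches 2: 3 ∉ P.
(a) (exactly one): 6 ∈ P.
(b): only 3 candidates remain for P, so all are in.
(h): 6 ∉ J.
(e): only 4 candidates remain for J, so all are in.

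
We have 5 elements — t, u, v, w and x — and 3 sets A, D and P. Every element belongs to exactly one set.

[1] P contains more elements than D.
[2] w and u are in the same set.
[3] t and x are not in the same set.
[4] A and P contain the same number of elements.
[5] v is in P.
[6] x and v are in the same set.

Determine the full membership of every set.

A = {u, w}; D = {t}; P = {v, x}

From (5): v ∈ P.
(6): x matches v: x ∉ A.
(6): x matches v: x ∉ D.
(6): x matches v: x ∈ P.
(3): t ∉ P.
Suppose t ∈ A: no assignment then satisfies all the clues, so t ∉ A.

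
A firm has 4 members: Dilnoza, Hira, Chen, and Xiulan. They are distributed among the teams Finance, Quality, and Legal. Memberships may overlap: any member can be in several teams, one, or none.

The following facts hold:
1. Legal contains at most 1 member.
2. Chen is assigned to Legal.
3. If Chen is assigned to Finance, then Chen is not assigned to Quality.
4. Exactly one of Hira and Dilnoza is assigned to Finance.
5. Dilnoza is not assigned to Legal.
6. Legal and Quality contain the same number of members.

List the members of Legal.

From (2): Chen ∈ Legal.
From (5): Dilnoza ∉ Legal.
(1): Legal already has 1, so the rest are out.

Legal = {Chen}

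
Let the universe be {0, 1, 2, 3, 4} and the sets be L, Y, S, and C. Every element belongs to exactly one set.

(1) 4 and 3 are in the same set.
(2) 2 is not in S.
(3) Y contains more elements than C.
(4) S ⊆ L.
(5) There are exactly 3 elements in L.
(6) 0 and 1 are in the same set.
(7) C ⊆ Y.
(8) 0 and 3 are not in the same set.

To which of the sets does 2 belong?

From (2): 2 ∉ S.
Suppose 2 ∉ L: no assignment then satisfies all the clues, so 2 ∈ L.

2: L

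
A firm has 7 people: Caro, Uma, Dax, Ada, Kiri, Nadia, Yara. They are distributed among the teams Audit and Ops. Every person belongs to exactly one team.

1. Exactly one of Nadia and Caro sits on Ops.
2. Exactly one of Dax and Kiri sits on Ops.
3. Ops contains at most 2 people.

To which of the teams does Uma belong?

Uma: Audit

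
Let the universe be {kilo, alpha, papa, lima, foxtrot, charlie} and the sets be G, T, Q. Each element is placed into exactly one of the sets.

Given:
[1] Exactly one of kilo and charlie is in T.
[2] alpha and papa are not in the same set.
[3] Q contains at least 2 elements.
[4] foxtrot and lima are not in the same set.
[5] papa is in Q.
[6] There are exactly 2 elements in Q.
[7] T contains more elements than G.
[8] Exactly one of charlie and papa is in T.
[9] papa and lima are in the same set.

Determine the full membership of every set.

G = {kilo}; T = {alpha, charlie, foxtrot}; Q = {lima, papa}

From (5): papa ∈ Q.
(2): alpha ∉ Q.
(8) (exactly one): charlie ∈ T.
(9): lima matches papa: lima ∉ G.
(9): lima matches papa: lima ∉ T.
(9): lima matches papa: lima ∈ Q.
(1) (exactly one): kilo ∉ T.
(4): foxtrot ∉ Q.
(6): Q already has 2, so the rest are out.
Only one set left: kilo ∈ G.
Suppose alpha ∈ G: no assignment then satisfies all the clues, so alpha ∉ G.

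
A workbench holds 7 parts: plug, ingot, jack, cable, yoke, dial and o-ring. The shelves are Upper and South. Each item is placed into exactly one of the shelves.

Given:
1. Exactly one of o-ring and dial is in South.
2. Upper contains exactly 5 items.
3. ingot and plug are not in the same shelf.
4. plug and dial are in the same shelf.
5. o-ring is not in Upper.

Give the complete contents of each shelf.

Upper = {cable, dial, jack, plug, yoke}; South = {ingot, o-ring}

From (5): o-ring ∉ Upper.
Only one shelf left: o-ring ∈ South.
(1) (exactly one): dial ∉ South.
(4): plug matches dial: plug ∉ South.
Only one shelf left: plug ∈ Upper.
Only one shelf left: dial ∈ Upper.
(3): ingot ∉ Upper.
Only one shelf left: ingot ∈ South.
(2): only 5 candidates remain for Upper, so all are in.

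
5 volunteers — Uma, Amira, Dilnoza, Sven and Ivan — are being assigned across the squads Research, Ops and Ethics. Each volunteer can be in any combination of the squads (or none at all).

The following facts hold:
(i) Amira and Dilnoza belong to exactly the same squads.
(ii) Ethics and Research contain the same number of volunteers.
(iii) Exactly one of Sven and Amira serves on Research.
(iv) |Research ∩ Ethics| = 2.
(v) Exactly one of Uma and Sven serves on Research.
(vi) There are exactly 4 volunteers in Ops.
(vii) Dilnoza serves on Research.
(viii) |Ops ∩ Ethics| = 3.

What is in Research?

Research = {Amira, Dilnoza, Uma}

From (vii): Dilnoza ∈ Research.
(i): Amira matches Dilnoza: Amira ∈ Research.
(iii) (exactly one): Sven ∉ Research.
(v) (exactly one): Uma ∈ Research.
Suppose Ivan ∈ Research: no assignment then satisfies all the clues, so Ivan ∉ Research.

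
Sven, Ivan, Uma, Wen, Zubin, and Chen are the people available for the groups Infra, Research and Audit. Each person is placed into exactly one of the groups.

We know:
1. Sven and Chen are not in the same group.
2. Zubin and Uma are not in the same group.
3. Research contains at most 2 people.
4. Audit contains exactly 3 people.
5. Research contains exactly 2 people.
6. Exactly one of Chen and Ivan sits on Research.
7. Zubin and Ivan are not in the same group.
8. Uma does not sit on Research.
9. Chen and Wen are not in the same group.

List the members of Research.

Research = {Chen, Zubin}

From (8): Uma ∉ Research.
Suppose Sven ∈ Research: no assignment then satisfies all the clues, so Sven ∉ Research.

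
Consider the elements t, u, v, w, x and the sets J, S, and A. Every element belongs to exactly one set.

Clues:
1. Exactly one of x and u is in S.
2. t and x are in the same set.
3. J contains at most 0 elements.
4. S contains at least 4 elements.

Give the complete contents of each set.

J = {}; S = {t, v, w, x}; A = {u}

(3): J already has 0, so the rest are out.
Suppose t ∉ S: no assignment then satisfies all the clues, so t ∈ S.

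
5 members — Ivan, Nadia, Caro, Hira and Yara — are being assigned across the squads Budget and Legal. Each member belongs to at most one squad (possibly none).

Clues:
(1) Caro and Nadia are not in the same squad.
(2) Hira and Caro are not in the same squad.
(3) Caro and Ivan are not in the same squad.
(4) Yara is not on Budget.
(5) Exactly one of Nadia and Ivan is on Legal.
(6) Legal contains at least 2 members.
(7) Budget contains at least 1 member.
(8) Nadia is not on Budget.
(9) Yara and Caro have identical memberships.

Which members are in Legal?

Legal = {Hira, Nadia}

From (4): Yara ∉ Budget.
From (8): Nadia ∉ Budget.
(9): Caro matches Yara: Caro ∉ Budget.
Suppose Ivan ∈ Legal: no assignment then satisfies all the clues, so Ivan ∉ Legal.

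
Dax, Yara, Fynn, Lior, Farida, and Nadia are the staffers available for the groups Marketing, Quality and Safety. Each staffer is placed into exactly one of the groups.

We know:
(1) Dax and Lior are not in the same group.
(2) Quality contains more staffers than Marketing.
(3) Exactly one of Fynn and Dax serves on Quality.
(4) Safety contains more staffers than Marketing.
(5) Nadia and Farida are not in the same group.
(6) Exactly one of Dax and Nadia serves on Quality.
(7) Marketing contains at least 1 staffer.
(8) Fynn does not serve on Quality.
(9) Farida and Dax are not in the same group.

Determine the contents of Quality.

From (8): Fynn ∉ Quality.
(3) (exactly one): Dax ∈ Quality.
(6) (exactly one): Nadia ∉ Quality.
(9): Farida ∉ Quality.
(1): Lior ∉ Quality.
Suppose Yara ∉ Quality: no assignment then satisfies all the clues, so Yara ∈ Quality.

Quality = {Dax, Yara}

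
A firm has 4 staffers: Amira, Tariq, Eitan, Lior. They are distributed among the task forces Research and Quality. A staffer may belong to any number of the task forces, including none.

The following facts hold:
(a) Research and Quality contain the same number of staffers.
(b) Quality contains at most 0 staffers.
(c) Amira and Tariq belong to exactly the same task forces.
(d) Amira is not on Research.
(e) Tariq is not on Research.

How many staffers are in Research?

0

From (d): Amira ∉ Research.
From (e): Tariq ∉ Research.
(b): Quality already has 0, so the rest are out.
Suppose Eitan ∈ Research: no assignment then satisfies all the clues, so Eitan ∉ Research.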